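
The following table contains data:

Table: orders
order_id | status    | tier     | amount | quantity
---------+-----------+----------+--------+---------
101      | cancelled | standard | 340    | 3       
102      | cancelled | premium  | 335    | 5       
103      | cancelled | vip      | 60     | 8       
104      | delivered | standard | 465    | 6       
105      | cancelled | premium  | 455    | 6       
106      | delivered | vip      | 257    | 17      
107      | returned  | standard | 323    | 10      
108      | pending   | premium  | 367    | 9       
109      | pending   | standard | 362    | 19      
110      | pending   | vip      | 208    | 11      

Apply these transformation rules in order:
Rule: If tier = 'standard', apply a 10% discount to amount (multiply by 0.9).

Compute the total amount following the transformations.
3023.0

Step 1: Records with tier = 'standard' have total amount = 1490
Step 2: Apply multiplier: 1490 × 0.9 = 1341.0
Step 3: Other records total: 1682
Step 4: Final sum = 1341.0 + 1682 = 3023.0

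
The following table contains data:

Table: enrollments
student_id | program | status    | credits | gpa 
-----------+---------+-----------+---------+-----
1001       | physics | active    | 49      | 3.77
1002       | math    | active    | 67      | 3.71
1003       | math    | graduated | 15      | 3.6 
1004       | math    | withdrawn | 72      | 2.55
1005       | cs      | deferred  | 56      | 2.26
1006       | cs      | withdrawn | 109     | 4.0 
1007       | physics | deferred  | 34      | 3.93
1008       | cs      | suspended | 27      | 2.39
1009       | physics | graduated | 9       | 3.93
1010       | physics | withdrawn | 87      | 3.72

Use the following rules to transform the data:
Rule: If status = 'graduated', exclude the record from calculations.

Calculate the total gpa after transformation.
26.33

Step 1: Identify records where status = 'graduated'
Step 2: The excluded records sum to 7.53
Step 3: Original total gpa = 33.86
Step 4: Remaining total = 33.86 - 7.53 = 26.33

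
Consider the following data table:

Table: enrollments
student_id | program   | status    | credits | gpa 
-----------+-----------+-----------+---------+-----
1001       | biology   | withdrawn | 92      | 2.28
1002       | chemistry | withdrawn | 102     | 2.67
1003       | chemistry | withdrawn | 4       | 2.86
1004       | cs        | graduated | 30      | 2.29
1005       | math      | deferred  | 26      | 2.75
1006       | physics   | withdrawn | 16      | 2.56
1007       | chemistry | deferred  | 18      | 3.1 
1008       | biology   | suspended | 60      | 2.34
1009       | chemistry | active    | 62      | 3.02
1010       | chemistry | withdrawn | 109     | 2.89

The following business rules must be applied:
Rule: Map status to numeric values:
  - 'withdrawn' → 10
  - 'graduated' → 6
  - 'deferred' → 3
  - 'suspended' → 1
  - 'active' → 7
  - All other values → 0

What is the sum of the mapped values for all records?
70

Step 1: Apply mapping to each record
Step 2: Count by status:
  'withdrawn': 5 records × 10 = 50
  'graduated': 1 records × 6 = 6
  'deferred': 2 records × 3 = 6
  'suspended': 1 records × 1 = 1
  'active': 1 records × 7 = 7
Step 3: Sum all mapped values = 70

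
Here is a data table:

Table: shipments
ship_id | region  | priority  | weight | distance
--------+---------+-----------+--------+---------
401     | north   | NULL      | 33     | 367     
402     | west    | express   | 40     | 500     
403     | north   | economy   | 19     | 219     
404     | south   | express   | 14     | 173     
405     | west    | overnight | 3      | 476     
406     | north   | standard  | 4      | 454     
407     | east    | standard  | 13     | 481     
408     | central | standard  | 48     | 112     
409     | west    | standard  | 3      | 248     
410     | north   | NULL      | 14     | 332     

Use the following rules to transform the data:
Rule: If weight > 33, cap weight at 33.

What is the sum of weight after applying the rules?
169

Step 1: 2 records have weight > 33
Step 2: These records originally summed to 88
Step 3: After capping: 2 × 33 = 66
Step 4: Unaffected records sum: 103
Step 5: Final sum = 66 + 103 = 169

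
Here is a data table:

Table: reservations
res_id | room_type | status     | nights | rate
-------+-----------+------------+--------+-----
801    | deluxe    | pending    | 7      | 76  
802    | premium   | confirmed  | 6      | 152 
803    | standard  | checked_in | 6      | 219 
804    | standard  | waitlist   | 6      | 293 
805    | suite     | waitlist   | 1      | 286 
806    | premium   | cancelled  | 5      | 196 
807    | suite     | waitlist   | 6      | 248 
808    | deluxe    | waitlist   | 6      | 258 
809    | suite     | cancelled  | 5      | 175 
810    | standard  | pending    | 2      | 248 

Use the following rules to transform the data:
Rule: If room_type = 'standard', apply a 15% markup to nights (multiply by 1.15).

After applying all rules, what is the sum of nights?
52.1

Step 1: Records with room_type = 'standard' have total nights = 14
Step 2: Apply multiplier: 14 × 1.15 = 16.1
Step 3: Other records total: 36
Step 4: Final sum = 16.1 + 36 = 52.1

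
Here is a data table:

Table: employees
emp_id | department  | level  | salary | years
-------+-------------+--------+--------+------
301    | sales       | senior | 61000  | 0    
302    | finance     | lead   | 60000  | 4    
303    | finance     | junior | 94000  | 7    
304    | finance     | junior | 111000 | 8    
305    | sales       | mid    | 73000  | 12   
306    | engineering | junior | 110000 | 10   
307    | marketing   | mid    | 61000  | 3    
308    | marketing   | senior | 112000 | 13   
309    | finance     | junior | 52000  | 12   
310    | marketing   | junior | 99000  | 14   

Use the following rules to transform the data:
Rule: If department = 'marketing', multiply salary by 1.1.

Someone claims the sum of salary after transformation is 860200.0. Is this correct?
Yes, the result is correct.

Step 1: Calculate the correct sum after transformation
Step 2: Apply multiplier 1.1 to records where department = 'marketing'
Step 3: Correct result = 860200.0
Step 4: Claimed result = 860200.0
Step 5: 860200.0 = 860200.0 ✓
Conclusion: The claimed result is correct.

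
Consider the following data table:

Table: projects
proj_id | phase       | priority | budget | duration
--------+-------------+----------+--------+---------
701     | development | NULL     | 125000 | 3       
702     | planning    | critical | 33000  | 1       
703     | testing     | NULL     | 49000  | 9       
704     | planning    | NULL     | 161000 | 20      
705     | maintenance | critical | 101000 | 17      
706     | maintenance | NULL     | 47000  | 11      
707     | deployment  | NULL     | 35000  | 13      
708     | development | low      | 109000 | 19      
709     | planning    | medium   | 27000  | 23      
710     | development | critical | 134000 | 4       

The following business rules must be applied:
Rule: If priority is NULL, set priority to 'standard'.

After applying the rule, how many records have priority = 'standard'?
5

Step 1: Count records where priority IS NULL
Step 2: Found 5 records with NULL priority
Step 3: These records will have priority set to 'standard'
Step 4: Records already having priority = 'standard': 0
Step 5: Answer: 5 + 0 = 5 records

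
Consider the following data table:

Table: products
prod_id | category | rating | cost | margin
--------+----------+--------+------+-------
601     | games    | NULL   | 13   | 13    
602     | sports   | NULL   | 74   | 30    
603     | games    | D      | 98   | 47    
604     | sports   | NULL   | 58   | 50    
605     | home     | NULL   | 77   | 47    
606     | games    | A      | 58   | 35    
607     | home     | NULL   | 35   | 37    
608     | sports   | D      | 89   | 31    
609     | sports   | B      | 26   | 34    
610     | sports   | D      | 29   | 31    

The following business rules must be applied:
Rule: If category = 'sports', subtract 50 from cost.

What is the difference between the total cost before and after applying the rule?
250

Step 1: Original sum of cost = 557
Step 2: 5 records have category = 'sports'
Step 3: Each affected record changes by -50
Step 4: Total change = 5 × -50 = -250
Step 5: New sum = 557 + -250 = 307
Step 6: Difference = |307 - 557| = 250
        (Sum decreased by 250)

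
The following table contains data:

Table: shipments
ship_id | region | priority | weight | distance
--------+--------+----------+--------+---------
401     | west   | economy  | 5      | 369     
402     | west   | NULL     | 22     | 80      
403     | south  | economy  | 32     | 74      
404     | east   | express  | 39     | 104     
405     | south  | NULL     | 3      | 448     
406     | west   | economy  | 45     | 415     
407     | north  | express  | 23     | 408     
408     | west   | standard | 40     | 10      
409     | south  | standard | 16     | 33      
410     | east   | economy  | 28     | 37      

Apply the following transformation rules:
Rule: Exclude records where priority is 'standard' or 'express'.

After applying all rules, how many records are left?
6

Step 1: Count records to exclude
  - 2 (standard) + 2 (express) = 4 records
Step 2: Total records: 10
Step 3: Remaining = 10 - 4 = 6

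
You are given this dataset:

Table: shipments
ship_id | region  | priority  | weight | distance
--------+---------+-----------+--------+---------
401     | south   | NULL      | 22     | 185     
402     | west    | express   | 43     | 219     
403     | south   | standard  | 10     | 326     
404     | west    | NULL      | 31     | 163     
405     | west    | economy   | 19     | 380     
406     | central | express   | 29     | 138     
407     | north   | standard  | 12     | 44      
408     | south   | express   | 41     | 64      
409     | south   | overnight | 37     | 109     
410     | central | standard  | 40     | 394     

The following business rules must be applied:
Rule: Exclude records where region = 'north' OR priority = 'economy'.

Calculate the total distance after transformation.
1598

Step 1: Find records where region = 'north' OR priority = 'economy'
Step 2: 2 records match, summing to 424
Step 3: Original sum: 2022
Step 4: Remaining sum = 2022 - 424 = 1598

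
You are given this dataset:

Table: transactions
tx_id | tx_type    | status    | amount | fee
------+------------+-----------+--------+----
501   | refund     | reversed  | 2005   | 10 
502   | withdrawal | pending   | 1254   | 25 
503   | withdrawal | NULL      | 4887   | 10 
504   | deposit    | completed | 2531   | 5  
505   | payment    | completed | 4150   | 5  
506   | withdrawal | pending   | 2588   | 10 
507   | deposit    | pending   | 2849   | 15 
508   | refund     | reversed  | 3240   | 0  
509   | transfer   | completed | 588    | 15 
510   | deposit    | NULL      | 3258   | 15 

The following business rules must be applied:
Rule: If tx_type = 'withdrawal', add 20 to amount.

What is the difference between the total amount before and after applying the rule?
60

Step 1: Original sum of amount = 27350
Step 2: 3 records have tx_type = 'withdrawal'
Step 3: Each affected record changes by 20
Step 4: Total change = 3 × 20 = 60
Step 5: New sum = 27350 + 60 = 27410
Step 6: Difference = |27410 - 27350| = 60
        (Sum increased by 60)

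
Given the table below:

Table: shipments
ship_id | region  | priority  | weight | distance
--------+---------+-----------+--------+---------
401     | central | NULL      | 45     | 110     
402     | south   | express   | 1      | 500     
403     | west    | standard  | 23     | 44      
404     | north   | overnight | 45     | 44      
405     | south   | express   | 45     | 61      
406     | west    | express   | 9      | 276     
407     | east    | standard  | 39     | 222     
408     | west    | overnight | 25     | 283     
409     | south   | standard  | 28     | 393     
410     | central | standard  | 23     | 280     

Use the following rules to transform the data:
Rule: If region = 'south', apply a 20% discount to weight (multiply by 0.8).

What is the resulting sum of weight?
268.2

Step 1: Records with region = 'south' have total weight = 74
Step 2: Apply multiplier: 74 × 0.8 = 59.2
Step 3: Other records total: 209
Step 4: Final sum = 59.2 + 209 = 268.2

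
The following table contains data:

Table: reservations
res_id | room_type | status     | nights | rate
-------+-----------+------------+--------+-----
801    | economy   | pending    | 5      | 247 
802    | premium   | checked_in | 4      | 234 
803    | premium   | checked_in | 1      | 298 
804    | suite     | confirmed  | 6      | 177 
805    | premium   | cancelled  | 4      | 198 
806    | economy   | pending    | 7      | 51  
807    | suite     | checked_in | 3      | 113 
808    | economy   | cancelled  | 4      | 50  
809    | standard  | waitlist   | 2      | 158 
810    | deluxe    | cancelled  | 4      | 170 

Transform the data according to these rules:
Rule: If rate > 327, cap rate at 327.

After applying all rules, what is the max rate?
298

Step 1: Original maximum rate = 298
Step 2: Check cap of 327 against maximum
Step 3: No records exceed the cap (max 298 <= cap 327), so no capping applies
Step 4: Maximum after transformation = 298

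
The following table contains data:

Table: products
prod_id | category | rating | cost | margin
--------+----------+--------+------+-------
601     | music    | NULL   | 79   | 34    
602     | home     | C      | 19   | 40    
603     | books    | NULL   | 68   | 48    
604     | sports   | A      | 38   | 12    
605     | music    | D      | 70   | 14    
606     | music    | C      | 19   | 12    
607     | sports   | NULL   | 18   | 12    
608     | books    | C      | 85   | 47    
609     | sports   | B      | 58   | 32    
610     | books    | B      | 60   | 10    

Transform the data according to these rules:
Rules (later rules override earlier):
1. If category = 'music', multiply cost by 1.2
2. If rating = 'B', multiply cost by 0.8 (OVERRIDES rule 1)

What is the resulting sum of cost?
524.0

Step 1: Rule 2 takes priority for records with rating = 'B'
  - 2 records: 118 × 0.8 = 94.4
Step 2: Rule 1 applies to remaining records with category = 'music'
  - 3 records: 168 × 1.2 = 201.6
Step 3: Other records unchanged: 228
Step 4: Final sum = 94.4 + 201.6 + 228 = 524.0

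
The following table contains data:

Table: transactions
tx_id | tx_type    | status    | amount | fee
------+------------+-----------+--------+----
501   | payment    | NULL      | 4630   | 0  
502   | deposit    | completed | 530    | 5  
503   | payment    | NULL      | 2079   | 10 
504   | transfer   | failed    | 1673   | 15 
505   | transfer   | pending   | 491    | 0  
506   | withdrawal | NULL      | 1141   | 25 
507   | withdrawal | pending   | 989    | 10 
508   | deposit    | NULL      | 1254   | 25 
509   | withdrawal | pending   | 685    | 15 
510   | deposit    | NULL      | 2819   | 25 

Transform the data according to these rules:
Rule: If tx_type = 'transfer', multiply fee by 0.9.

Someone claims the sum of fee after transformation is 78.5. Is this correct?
No, the correct result is 128.5.

Step 1: Calculate the correct sum after transformation
Step 2: Apply multiplier 0.9 to records where tx_type = 'transfer'
Step 3: Correct result = 128.5
Step 4: Claimed result = 78.5
Step 5: 128.5 ≠ 78.5
Conclusion: The claimed result is incorrect. The correct answer is 128.5.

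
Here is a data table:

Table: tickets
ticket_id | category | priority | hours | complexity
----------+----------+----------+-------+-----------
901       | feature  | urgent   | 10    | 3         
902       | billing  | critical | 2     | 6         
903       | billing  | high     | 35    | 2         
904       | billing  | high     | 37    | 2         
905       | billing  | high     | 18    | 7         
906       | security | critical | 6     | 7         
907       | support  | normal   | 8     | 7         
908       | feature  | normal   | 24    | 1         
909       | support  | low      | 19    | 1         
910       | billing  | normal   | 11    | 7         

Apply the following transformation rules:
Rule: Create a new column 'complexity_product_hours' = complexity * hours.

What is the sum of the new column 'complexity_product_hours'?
530

Step 1: For each record, compute complexity * hours
Example calculations:
  3 * 10 = 30
  6 * 2 = 12
  2 * 35 = 70
  ...
Step 2: Sum all derived values
Step 3: Total = 530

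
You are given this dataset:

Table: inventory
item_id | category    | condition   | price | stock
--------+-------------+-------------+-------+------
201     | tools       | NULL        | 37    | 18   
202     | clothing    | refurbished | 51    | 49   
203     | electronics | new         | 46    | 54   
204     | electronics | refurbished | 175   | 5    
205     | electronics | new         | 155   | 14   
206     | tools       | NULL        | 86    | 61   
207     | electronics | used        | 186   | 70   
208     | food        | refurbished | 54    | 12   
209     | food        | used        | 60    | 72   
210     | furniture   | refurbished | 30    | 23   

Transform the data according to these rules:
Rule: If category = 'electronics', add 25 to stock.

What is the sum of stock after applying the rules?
478

Step 1: Count records where category = 'electronics': 4
Step 2: Total bonus added: 4 × 25 = 100
Step 3: Original sum of stock: 378
Step 4: Final sum = 378 + 100 = 478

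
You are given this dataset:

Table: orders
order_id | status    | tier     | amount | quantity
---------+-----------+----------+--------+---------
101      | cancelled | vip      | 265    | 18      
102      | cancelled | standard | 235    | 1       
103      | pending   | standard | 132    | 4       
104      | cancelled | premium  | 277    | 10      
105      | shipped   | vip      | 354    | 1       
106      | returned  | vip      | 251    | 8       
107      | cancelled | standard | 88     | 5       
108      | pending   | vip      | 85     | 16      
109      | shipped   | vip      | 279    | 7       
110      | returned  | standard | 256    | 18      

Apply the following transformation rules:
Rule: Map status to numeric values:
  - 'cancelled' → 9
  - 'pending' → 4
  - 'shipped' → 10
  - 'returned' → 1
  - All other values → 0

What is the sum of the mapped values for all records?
66

Step 1: Apply mapping to each record
Step 2: Count by status:
  'cancelled': 4 records × 9 = 36
  'pending': 2 records × 4 = 8
  'shipped': 2 records × 10 = 20
  'returned': 2 records × 1 = 2
Step 3: Sum all mapped values = 66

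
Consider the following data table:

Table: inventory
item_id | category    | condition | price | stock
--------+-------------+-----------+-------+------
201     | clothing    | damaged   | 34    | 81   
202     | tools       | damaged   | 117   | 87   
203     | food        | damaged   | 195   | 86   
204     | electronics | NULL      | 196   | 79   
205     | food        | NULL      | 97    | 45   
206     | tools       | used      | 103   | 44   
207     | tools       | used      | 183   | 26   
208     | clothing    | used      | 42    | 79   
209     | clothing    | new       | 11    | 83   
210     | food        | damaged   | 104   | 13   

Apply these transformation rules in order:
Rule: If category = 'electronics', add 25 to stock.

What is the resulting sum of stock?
648

Step 1: Count records where category = 'electronics': 1
Step 2: Total bonus added: 1 × 25 = 25
Step 3: Original sum of stock: 623
Step 4: Final sum = 623 + 25 = 648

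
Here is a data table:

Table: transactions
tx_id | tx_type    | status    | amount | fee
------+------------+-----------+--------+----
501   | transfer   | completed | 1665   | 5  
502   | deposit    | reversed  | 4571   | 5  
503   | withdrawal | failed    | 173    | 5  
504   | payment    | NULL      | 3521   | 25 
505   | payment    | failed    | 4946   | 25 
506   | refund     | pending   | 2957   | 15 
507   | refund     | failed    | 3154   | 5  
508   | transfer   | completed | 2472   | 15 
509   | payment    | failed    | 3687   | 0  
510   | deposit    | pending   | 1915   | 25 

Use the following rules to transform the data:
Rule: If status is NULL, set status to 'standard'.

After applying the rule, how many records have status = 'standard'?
1

Step 1: Count records where status IS NULL
Step 2: Found 1 records with NULL status
Step 3: These records will have status set to 'standard'
Step 4: Records already having status = 'standard': 0
Step 5: Answer: 1 + 0 = 1 records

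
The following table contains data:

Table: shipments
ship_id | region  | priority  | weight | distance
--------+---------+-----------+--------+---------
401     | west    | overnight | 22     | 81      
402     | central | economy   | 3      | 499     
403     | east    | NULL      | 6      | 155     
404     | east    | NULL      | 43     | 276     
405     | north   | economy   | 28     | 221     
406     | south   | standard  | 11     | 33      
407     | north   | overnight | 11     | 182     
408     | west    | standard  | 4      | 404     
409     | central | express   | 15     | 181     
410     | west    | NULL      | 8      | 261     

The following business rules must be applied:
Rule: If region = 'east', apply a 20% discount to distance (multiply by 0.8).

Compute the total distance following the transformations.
2206.8

Step 1: Records with region = 'east' have total distance = 431
Step 2: Apply multiplier: 431 × 0.8 = 344.8
Step 3: Other records total: 1862
Step 4: Final sum = 344.8 + 1862 = 2206.8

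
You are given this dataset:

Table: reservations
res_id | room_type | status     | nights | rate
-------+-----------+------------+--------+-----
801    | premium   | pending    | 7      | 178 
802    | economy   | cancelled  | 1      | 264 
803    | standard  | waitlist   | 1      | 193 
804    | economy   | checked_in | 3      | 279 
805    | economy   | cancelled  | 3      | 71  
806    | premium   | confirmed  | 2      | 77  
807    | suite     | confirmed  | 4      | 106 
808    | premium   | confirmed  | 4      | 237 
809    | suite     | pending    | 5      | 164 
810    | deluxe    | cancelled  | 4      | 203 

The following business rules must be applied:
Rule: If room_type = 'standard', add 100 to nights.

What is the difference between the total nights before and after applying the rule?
100

Step 1: Original sum of nights = 34
Step 2: 1 records have room_type = 'standard'
Step 3: Each affected record changes by 100
Step 4: Total change = 1 × 100 = 100
Step 5: New sum = 34 + 100 = 134
Step 6: Difference = |134 - 34| = 100
        (Sum increased by 100)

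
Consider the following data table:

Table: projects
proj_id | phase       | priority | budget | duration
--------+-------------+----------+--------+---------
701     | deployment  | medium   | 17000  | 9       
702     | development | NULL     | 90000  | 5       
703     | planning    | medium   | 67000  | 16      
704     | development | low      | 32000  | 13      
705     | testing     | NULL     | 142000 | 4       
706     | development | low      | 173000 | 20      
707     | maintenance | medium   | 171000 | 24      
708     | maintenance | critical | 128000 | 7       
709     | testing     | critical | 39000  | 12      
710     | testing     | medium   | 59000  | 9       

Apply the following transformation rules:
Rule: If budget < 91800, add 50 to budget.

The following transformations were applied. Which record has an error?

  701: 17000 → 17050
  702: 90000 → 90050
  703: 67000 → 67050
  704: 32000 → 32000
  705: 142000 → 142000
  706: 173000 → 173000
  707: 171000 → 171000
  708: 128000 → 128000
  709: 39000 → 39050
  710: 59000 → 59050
Record 704 has an error. The correct transformed value should be 32050, not 32000.

Step 1: Check each record against the rule
Step 2: Record 704 has budget = 32000
Step 3: Since 32000 < 91800, the bonus should have been applied
Step 4: Correct value = 32050, but claimed value = 32000
Conclusion: Record 704 has the error.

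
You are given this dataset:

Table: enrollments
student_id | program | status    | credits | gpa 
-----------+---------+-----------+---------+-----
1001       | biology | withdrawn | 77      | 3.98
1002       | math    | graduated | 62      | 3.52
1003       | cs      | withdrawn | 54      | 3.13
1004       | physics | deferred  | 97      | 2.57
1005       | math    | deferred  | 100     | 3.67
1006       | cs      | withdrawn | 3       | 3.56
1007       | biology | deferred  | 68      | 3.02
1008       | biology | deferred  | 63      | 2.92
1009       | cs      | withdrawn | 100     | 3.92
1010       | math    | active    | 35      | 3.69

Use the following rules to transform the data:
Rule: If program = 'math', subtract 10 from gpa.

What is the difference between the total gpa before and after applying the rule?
30.0

Step 1: Original sum of gpa = 33.98
Step 2: 3 records have program = 'math'
Step 3: Each affected record changes by -10
Step 4: Total change = 3 × -10 = -30
Step 5: New sum = 33.98 + -30 = 3.98
Step 6: Difference = |3.98 - 33.98| = 30.0
        (Sum decreased by 30.0)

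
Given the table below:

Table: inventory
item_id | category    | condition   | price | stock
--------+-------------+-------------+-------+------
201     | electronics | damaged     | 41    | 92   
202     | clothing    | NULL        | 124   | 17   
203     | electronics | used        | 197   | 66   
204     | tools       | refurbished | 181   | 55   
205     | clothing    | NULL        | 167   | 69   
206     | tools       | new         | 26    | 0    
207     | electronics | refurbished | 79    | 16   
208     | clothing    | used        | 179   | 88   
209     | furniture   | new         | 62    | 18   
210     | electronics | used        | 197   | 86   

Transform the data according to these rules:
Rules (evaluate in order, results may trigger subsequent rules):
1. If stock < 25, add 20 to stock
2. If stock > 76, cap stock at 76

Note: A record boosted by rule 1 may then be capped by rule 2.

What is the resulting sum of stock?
549

Step 1: Apply rule 1 to records with stock < 25
  - 4 records get bonus of 20
  - Of these, 0 records then exceed 76 and get capped
Step 2: Apply rule 2 to records with stock > 76
  - 3 records (original) are capped
Step 3: Calculate final sum = 549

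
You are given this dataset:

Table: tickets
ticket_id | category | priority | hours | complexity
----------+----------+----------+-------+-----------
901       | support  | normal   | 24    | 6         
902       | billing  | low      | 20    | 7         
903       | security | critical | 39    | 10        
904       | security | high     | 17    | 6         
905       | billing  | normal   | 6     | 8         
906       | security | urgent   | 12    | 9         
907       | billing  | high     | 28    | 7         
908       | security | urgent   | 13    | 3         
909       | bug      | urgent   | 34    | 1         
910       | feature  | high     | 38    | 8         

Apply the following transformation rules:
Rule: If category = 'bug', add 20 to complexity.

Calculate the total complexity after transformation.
85

Step 1: Count records where category = 'bug': 1
Step 2: Total bonus added: 1 × 20 = 20
Step 3: Original sum of complexity: 65
Step 4: Final sum = 65 + 20 = 85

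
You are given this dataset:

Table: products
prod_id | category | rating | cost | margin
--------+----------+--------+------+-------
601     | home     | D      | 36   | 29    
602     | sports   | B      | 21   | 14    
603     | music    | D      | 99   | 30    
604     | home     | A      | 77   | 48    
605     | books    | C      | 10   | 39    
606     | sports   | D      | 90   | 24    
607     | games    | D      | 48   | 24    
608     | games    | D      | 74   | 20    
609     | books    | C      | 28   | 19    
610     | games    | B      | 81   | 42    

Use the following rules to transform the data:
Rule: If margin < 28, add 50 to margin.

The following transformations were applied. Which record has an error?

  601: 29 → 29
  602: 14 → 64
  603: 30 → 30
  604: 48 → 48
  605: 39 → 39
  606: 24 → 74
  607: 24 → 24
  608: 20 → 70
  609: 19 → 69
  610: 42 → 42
Record 607 has an error. The correct transformed value should be 74, not 24.

Step 1: Check each record against the rule
Step 2: Record 607 has margin = 24
Step 3: Since 24 < 28, the bonus should have been applied
Step 4: Correct value = 74, but claimed value = 24
Conclusion: Record 607 has the error.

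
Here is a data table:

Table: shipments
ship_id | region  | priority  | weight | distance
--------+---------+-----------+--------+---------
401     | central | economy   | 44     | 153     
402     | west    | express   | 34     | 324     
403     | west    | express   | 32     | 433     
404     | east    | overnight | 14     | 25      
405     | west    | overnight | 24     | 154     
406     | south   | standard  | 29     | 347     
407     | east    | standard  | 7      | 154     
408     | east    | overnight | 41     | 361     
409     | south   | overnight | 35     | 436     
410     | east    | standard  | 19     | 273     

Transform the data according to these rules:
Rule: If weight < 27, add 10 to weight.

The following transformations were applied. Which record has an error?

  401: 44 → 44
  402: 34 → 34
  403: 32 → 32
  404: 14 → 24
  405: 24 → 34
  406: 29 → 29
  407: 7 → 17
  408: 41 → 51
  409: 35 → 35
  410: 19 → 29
Record 408 has an error. The correct transformed value should be 41, not 51.

Step 1: Check each record against the rule
Step 2: Record 408 has weight = 41
Step 3: Since 41 >= 27, the bonus should not have been applied
Step 4: Correct value = 41, but claimed value = 51
Conclusion: Record 408 has the error.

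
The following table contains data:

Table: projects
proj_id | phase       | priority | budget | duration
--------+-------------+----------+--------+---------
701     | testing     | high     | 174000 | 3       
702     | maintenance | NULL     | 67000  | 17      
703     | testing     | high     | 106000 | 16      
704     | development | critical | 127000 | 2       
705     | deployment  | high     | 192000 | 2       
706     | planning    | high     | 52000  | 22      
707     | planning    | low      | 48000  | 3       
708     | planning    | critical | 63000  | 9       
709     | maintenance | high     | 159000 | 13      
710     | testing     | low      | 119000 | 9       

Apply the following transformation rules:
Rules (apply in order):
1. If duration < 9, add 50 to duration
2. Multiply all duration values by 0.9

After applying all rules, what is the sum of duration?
266.4

Step 1: Apply Rule 1 - Add 50 to records with duration < 9
  - 4 records affected: 10 + (4 × 50) = 210
  - Unaffected records: 86
  - Sum after Rule 1: 296
Step 2: Apply Rule 2 - Multiply all by 0.9
  - 296 × 0.9 = 266.4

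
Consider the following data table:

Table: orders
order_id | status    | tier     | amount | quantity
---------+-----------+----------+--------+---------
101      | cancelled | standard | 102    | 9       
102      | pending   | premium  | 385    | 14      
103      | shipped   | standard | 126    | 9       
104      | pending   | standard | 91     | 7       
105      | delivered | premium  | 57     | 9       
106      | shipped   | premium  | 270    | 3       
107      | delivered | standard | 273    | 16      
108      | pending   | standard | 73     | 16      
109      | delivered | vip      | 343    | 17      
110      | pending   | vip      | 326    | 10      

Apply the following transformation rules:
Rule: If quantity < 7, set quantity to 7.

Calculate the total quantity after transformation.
114

Step 1: 1 records have quantity < 7
Step 2: These records originally summed to 3
Step 3: After setting to minimum: 1 × 7 = 7
Step 4: Unaffected records sum: 107
Step 5: Final sum = 7 + 107 = 114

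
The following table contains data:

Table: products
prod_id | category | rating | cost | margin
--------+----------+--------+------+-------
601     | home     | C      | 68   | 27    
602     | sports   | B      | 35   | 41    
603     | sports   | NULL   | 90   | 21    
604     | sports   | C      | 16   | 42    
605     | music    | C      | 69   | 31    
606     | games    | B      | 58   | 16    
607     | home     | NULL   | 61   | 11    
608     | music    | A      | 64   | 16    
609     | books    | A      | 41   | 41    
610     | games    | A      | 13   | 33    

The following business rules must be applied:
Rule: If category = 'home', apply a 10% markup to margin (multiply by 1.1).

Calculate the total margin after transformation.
282.8

Step 1: Records with category = 'home' have total margin = 38
Step 2: Apply multiplier: 38 × 1.1 = 41.8
Step 3: Other records total: 241
Step 4: Final sum = 41.8 + 241 = 282.8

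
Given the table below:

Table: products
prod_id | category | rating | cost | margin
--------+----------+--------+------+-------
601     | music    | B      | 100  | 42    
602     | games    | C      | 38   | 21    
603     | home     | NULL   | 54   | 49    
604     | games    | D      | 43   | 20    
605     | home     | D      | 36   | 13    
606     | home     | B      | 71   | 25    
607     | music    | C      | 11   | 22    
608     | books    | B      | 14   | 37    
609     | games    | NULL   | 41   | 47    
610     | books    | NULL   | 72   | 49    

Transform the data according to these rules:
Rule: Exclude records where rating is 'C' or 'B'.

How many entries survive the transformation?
5

Step 1: Count records to exclude
  - 2 (C) + 3 (B) = 5 records
Step 2: Total records: 10
Step 3: Remaining = 10 - 5 = 5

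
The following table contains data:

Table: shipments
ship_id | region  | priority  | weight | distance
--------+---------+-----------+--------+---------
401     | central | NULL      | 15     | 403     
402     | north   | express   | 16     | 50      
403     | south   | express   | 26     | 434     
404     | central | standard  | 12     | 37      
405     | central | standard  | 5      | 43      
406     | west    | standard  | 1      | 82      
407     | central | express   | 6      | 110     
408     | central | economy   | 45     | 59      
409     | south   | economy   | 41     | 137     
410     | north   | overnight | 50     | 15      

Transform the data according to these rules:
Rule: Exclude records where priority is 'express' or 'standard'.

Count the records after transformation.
4

Step 1: Count records to exclude
  - 3 (express) + 3 (standard) = 6 records
Step 2: Total records: 10
Step 3: Remaining = 10 - 6 = 4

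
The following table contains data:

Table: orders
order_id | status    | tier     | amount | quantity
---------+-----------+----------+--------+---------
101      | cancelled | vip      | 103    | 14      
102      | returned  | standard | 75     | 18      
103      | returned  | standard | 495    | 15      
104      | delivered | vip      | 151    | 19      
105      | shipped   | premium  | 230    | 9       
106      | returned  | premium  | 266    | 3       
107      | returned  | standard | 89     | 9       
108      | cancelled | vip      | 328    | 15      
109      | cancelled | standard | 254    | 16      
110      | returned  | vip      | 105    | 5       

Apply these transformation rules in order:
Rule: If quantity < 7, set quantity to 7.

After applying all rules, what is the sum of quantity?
129

Step 1: 2 records have quantity < 7
Step 2: These records originally summed to 8
Step 3: After setting to minimum: 2 × 7 = 14
Step 4: Unaffected records sum: 115
Step 5: Final sum = 14 + 115 = 129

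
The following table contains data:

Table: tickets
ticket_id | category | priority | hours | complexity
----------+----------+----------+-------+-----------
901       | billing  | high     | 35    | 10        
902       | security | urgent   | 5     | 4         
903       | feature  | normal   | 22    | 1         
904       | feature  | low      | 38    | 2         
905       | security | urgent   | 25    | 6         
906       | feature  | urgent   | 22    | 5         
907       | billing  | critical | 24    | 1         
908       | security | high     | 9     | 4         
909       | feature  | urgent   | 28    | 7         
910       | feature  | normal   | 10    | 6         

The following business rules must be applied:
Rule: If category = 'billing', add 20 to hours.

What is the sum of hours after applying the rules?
258

Step 1: Count records where category = 'billing': 2
Step 2: Total bonus added: 2 × 20 = 40
Step 3: Original sum of hours: 218
Step 4: Final sum = 218 + 40 = 258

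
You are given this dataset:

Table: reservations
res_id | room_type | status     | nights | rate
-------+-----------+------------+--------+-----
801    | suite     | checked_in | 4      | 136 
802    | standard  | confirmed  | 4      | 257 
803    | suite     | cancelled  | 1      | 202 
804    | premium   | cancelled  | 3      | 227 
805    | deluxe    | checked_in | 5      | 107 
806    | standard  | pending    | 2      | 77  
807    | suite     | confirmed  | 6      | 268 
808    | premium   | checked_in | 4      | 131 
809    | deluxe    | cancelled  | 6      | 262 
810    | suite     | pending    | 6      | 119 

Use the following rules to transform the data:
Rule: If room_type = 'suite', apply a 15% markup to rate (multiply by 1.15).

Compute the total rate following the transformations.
1894.75

Step 1: Records with room_type = 'suite' have total rate = 725
Step 2: Apply multiplier: 725 × 1.15 = 833.75
Step 3: Other records total: 1061
Step 4: Final sum = 833.75 + 1061 = 1894.75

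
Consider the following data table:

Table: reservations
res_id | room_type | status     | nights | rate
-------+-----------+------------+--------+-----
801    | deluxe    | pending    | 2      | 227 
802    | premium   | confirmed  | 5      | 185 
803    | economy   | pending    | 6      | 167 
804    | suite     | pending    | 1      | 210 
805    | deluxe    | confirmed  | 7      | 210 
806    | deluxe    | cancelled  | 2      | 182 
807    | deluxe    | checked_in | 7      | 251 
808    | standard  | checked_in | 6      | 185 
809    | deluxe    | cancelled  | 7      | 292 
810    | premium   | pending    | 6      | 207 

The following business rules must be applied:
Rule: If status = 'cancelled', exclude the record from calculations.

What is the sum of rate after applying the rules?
1642

Step 1: Identify records where status = 'cancelled'
Step 2: The excluded records sum to 474
Step 3: Original total rate = 2116
Step 4: Remaining total = 2116 - 474 = 1642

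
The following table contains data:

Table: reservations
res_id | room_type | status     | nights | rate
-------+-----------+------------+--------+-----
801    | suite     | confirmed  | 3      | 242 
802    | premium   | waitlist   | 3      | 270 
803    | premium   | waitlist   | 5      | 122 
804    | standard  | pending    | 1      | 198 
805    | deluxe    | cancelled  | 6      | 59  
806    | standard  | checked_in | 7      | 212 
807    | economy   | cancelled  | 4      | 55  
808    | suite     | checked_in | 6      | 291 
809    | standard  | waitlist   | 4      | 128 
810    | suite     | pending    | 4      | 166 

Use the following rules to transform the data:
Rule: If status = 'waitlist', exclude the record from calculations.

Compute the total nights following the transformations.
31

Step 1: Identify records where status = 'waitlist'
Step 2: The excluded records sum to 12
Step 3: Original total nights = 43
Step 4: Remaining total = 43 - 12 = 31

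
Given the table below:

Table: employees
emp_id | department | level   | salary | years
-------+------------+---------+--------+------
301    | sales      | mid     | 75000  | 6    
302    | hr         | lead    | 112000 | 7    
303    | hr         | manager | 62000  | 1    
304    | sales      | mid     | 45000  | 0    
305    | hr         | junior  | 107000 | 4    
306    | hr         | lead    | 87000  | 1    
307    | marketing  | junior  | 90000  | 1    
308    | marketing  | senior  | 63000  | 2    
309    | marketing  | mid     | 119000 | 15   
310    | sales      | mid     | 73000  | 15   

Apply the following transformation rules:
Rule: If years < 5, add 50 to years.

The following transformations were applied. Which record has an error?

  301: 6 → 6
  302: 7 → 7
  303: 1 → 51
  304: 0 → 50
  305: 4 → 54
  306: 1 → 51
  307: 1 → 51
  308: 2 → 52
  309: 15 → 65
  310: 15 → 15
Record 309 has an error. The correct transformed value should be 15, not 65.

Step 1: Check each record against the rule
Step 2: Record 309 has years = 15
Step 3: Since 15 >= 5, the bonus should not have been applied
Step 4: Correct value = 15, but claimed value = 65
Conclusion: Record 309 has the error.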